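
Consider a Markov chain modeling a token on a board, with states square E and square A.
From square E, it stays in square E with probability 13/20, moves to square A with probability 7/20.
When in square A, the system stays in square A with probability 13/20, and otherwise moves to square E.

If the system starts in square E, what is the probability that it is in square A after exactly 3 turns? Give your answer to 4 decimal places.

Propagate the distribution vector 3 turns from square E.
After 0 turns: (1.0000, 0.0000)
After 1 turn: (0.6500, 0.3500)
After 2 turns: (0.5450, 0.4550)
After 3 turns: (0.5135, 0.4865)
P(in square A after 3 turns) = 0.4865

0.4865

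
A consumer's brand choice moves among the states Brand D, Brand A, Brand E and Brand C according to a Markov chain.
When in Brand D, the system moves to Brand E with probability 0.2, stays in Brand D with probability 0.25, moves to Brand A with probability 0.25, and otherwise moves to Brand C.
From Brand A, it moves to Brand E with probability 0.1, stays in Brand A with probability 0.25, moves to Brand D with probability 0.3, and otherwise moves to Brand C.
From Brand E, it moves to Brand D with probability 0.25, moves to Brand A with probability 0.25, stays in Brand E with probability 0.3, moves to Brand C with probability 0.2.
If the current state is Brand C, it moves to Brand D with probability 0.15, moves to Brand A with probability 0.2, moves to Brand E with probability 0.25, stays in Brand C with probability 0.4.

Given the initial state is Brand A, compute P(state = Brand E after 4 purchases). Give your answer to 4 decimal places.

0.2143

Propagate the distribution vector 4 purchases from Brand A.
After 0 purchases: (0.0000, 1.0000, 0.0000, 0.0000)
After 1 purchase: (0.3000, 0.2500, 0.1000, 0.3500)
After 2 purchases: (0.2275, 0.2325, 0.2025, 0.3375)
After 3 purchases: (0.2279, 0.2331, 0.2139, 0.3251)
After 4 purchases: (0.2291, 0.2337, 0.2143, 0.3228)
P(in Brand E after 4 purchases) = 0.2143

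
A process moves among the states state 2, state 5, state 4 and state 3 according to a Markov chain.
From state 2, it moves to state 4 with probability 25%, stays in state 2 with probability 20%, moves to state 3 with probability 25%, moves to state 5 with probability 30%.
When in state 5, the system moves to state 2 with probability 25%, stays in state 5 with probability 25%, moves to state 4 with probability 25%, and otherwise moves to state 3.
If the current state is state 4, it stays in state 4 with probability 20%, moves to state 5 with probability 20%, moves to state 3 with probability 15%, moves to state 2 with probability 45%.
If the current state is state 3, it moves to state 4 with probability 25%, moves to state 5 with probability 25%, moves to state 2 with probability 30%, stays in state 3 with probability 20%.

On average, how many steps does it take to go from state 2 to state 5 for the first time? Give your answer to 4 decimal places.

Let t(s) be the expected number of steps to first reach state 5 from state s, with t(state 5) = 0. Conditioning on the first step:
t(state 2) = 1 + 0.2·t(state 2) + 0.25·t(state 4) + 0.25·t(state 3)
t(state 4) = 1 + 0.45·t(state 2) + 0.2·t(state 4) + 0.15·t(state 3)
t(state 3) = 1 + 0.3·t(state 2) + 0.25·t(state 4) + 0.2·t(state 3)
Solving: t(state 2) = 3.7676, t(state 4) = 4.1094, t(state 3) = 3.9470.
Expected steps from state 2 to state 5: 3.7676.

3.7676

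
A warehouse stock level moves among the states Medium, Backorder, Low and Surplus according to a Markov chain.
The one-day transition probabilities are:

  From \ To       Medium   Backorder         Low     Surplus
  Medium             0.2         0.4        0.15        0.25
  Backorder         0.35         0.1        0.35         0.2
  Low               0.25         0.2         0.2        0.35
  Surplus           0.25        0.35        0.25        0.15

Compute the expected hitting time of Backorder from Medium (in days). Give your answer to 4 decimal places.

Let t(s) be the expected number of days to first reach Backorder from state s, with t(Backorder) = 0. Conditioning on the first day:
t(Medium) = 1 + 0.2·t(Medium) + 0.15·t(Low) + 0.25·t(Surplus)
t(Low) = 1 + 0.25·t(Medium) + 0.2·t(Low) + 0.35·t(Surplus)
t(Surplus) = 1 + 0.25·t(Medium) + 0.25·t(Low) + 0.15·t(Surplus)
Solving: t(Medium) = 2.8483, t(Low) = 3.4675, t(Surplus) = 3.0341.
Expected days from Medium to Backorder: 2.8483.

2.8483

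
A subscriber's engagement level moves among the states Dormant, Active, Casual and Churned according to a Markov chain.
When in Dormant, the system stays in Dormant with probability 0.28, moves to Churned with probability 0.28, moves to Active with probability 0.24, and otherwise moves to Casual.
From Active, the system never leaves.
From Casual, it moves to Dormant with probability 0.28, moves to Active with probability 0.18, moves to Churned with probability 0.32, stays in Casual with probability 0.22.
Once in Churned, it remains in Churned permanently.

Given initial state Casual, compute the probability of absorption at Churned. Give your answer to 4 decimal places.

0.6108

Let h(s) be the probability of absorption at Churned starting from transient state s. Then h(Churned) = 1 and h(Active) = 0. By first-step analysis:
h(Dormant) = 0.28·h(Dormant) + 0.24·0 + 0.2·h(Casual) + 0.28·1
h(Casual) = 0.28·h(Dormant) + 0.18·0 + 0.22·h(Casual) + 0.32·1
Solving: h(Dormant) = 0.5585, h(Casual) = 0.6108.
Starting from Casual, the probability is 0.6108.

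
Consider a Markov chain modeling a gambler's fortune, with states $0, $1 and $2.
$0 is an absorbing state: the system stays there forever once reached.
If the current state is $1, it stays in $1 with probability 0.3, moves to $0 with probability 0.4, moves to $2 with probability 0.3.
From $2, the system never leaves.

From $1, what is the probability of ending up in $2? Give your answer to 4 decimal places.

0.4286

Let h(s) be the probability of absorption at $2 starting from transient state s. Then h($2) = 1 and h($0) = 0. By first-step analysis:
h($1) = 0.4·0 + 0.3·h($1) + 0.3·1
Solving: h($1) = 0.4286.
Starting from $1, the probability is 0.4286.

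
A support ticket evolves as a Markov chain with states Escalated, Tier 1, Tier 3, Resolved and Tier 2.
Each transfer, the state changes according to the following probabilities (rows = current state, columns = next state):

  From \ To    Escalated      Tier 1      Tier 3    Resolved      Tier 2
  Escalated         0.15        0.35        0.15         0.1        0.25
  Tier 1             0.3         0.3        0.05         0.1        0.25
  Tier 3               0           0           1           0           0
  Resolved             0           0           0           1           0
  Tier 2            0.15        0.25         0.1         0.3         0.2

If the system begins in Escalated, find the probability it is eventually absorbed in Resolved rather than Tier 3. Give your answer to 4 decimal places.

0.5797

Let h(s) be the probability of absorption at Resolved starting from transient state s. Then h(Resolved) = 1 and h(Tier 3) = 0. By first-step analysis:
h(Escalated) = 0.15·h(Escalated) + 0.35·h(Tier 1) + 0.15·0 + 0.1·1 + 0.25·h(Tier 2)
h(Tier 1) = 0.3·h(Escalated) + 0.3·h(Tier 1) + 0.05·0 + 0.1·1 + 0.25·h(Tier 2)
h(Tier 2) = 0.15·h(Escalated) + 0.25·h(Tier 1) + 0.1·0 + 0.3·1 + 0.2·h(Tier 2)
Solving: h(Escalated) = 0.5797, h(Tier 1) = 0.6349, h(Tier 2) = 0.6821.
Starting from Escalated, the probability is 0.5797.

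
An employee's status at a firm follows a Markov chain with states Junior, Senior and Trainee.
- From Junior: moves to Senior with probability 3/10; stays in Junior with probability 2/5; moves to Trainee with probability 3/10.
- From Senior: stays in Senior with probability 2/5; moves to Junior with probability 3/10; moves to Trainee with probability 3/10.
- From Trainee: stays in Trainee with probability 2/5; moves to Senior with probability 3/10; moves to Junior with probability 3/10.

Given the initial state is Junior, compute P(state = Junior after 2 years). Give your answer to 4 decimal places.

Sum over the intermediate state after 1 year:
P = P(Junior→Junior)·P(Junior→Junior) + P(Junior→Senior)·P(Senior→Junior) + P(Junior→Trainee)·P(Trainee→Junior)
  = 0.4×0.4 + 0.3×0.3 + 0.3×0.3
  = 0.1600 + 0.0900 + 0.0900 = 0.3400

0.3400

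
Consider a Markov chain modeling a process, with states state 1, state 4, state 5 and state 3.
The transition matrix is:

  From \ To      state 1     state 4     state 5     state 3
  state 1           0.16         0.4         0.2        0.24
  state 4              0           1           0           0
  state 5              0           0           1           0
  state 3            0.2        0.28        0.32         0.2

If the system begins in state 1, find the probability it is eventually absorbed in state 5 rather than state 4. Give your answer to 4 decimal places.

0.3795

Let h(s) be the probability of absorption at state 5 starting from transient state s. Then h(state 5) = 1 and h(state 4) = 0. By first-step analysis:
h(state 1) = 0.16·h(state 1) + 0.4·0 + 0.2·1 + 0.24·h(state 3)
h(state 3) = 0.2·h(state 1) + 0.28·0 + 0.32·1 + 0.2·h(state 3)
Solving: h(state 1) = 0.3795, h(state 3) = 0.4949.
Starting from state 1, the probability is 0.3795.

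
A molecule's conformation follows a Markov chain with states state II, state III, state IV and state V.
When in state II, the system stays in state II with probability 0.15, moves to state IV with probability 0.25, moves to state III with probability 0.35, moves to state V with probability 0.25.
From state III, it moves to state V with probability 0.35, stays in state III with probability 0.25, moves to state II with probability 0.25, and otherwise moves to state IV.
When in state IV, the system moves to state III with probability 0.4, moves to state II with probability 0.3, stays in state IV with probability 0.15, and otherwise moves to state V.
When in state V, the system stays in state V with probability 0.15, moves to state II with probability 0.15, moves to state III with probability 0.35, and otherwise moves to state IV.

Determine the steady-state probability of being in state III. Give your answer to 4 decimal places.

0.3281

Let the stationary distribution be π with π = πP and π_1 + π_2 + π_3 + π_4 = 1.
π_1 = 0.15·π_1 + 0.25·π_2 + 0.3·π_3 + 0.15·π_4
π_2 = 0.35·π_1 + 0.25·π_2 + 0.4·π_3 + 0.35·π_4
π_3 = 0.25·π_1 + 0.15·π_2 + 0.15·π_3 + 0.35·π_4
Solving with the normalization constraint gives π = (0.2157, 0.3281, 0.2190, 0.2372).
So the stationary probability of state III is 0.3281.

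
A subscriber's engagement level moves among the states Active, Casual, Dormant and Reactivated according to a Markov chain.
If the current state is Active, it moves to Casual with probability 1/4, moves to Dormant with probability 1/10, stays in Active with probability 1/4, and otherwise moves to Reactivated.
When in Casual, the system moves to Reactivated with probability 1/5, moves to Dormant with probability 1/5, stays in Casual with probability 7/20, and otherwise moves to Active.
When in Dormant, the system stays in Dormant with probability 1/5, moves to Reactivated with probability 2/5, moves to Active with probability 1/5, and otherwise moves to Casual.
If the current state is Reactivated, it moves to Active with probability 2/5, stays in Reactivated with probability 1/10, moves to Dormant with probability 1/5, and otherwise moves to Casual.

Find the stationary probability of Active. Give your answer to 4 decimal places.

0.2810

Let the stationary distribution be π with π = πP and π_1 + π_2 + π_3 + π_4 = 1.
π_1 = 0.25·π_1 + 0.25·π_2 + 0.2·π_3 + 0.4·π_4
π_2 = 0.25·π_1 + 0.35·π_2 + 0.2·π_3 + 0.3·π_4
π_3 = 0.1·π_1 + 0.2·π_2 + 0.2·π_3 + 0.2·π_4
Solving with the normalization constraint gives π = (0.2810, 0.2829, 0.1719, 0.2642).
So the stationary probability of Active is 0.2810.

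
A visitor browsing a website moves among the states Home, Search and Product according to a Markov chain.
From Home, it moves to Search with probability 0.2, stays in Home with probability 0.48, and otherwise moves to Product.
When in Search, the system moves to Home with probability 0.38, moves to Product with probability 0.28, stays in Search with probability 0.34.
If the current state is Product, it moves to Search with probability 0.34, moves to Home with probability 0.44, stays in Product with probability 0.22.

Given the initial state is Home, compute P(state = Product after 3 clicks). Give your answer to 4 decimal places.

0.2811

Propagate the distribution vector 3 clicks from Home.
After 0 clicks: (1.0000, 0.0000, 0.0000)
After 1 click: (0.4800, 0.2000, 0.3200)
After 2 clicks: (0.4472, 0.2728, 0.2800)
After 3 clicks: (0.4415, 0.2774, 0.2811)
P(in Product after 3 clicks) = 0.2811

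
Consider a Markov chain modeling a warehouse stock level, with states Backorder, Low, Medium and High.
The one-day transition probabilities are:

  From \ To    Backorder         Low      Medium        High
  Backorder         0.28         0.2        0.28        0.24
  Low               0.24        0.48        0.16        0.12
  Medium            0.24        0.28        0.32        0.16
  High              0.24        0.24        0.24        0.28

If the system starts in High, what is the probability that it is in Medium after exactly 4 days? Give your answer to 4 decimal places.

Propagate the distribution vector 4 days from High.
After 0 days: (0.0000, 0.0000, 0.0000, 1.0000)
After 1 day: (0.2400, 0.2400, 0.2400, 0.2800)
After 2 days: (0.2496, 0.2976, 0.2496, 0.2032)
After 3 days: (0.2500, 0.3114, 0.2461, 0.1924)
After 4 days: (0.2500, 0.3146, 0.2448, 0.1906)
P(in Medium after 4 days) = 0.2448

0.2448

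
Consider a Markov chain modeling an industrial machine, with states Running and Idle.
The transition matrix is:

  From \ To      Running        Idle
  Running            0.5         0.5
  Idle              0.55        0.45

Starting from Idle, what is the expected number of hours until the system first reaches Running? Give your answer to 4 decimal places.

Let t(s) be the expected number of hours to first reach Running from state s, with t(Running) = 0. Conditioning on the first hour:
t(Idle) = 1 + 0.45·t(Idle)
Solving: t(Idle) = 1.8182.
Expected hours from Idle to Running: 1.8182.

1.8182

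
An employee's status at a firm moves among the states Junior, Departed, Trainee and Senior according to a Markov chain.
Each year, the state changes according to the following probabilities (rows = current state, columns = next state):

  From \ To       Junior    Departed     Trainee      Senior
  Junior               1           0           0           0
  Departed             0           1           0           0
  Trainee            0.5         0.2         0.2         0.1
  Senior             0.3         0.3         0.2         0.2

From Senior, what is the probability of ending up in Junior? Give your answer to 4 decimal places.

0.5484

Let h(s) be the probability of absorption at Junior starting from transient state s. Then h(Junior) = 1 and h(Departed) = 0. By first-step analysis:
h(Trainee) = 0.5·1 + 0.2·0 + 0.2·h(Trainee) + 0.1·h(Senior)
h(Senior) = 0.3·1 + 0.3·0 + 0.2·h(Trainee) + 0.2·h(Senior)
Solving: h(Trainee) = 0.6935, h(Senior) = 0.5484.
Starting from Senior, the probability is 0.5484.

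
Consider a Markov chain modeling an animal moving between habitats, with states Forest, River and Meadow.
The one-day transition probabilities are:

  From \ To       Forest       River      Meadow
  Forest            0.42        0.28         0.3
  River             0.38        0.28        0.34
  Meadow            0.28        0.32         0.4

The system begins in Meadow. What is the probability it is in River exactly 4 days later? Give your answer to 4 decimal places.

Propagate the distribution vector 4 days from Meadow.
After 0 days: (0.0000, 0.0000, 1.0000)
After 1 day: (0.2800, 0.3200, 0.4000)
After 2 days: (0.3512, 0.2960, 0.3528)
After 3 days: (0.3588, 0.2941, 0.3471)
After 4 days: (0.3596, 0.2939, 0.3465)
P(in River after 4 days) = 0.2939

0.2939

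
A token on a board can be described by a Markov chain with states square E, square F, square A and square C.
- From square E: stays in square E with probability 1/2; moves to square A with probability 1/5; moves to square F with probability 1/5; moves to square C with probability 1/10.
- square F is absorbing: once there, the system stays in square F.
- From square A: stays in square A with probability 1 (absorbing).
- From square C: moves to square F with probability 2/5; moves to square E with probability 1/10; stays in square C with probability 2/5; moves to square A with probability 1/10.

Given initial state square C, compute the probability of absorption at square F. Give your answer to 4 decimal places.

Let h(s) be the probability of absorption at square F starting from transient state s. Then h(square F) = 1 and h(square A) = 0. By first-step analysis:
h(square E) = 0.5·h(square E) + 0.2·1 + 0.2·0 + 0.1·h(square C)
h(square C) = 0.1·h(square E) + 0.4·1 + 0.1·0 + 0.4·h(square C)
Solving: h(square E) = 0.5517, h(square C) = 0.7586.
Starting from square C, the probability is 0.7586.

0.7586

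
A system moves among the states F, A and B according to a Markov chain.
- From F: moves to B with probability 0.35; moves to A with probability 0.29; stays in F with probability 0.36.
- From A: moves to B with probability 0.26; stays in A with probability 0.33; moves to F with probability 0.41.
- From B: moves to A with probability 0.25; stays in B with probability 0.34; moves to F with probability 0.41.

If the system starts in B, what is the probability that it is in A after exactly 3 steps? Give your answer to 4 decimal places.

Propagate the distribution vector 3 steps from B.
After 0 steps: (0.0000, 0.0000, 1.0000)
After 1 step: (0.4100, 0.2500, 0.3400)
After 2 steps: (0.3895, 0.2864, 0.3241)
After 3 steps: (0.3905, 0.2885, 0.3210)
P(in A after 3 steps) = 0.2885

0.2885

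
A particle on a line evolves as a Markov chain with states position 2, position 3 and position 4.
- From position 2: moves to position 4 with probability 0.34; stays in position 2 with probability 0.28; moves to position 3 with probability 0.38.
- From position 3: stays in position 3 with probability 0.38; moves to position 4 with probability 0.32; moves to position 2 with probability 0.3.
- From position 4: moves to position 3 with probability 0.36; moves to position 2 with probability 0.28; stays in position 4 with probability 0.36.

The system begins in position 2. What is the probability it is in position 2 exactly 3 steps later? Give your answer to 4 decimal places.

0.2875

Propagate the distribution vector 3 steps from position 2.
After 0 steps: (1.0000, 0.0000, 0.0000)
After 1 step: (0.2800, 0.3800, 0.3400)
After 2 steps: (0.2876, 0.3732, 0.3392)
After 3 steps: (0.2875, 0.3732, 0.3393)
P(in position 2 after 3 steps) = 0.2875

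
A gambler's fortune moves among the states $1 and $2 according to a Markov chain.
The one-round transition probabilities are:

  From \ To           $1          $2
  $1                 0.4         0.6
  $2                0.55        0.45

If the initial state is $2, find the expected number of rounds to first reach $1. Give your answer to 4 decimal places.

1.8182

Let t(s) be the expected number of rounds to first reach $1 from state s, with t($1) = 0. Conditioning on the first round:
t($2) = 1 + 0.45·t($2)
Solving: t($2) = 1.8182.
Expected rounds from $2 to $1: 1.8182.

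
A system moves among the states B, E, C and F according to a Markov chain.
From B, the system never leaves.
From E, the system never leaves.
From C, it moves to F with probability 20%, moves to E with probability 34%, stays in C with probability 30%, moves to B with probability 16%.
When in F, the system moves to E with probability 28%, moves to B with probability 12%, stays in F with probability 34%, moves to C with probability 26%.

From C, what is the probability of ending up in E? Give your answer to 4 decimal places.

0.6839

Let h(s) be the probability of absorption at E starting from transient state s. Then h(E) = 1 and h(B) = 0. By first-step analysis:
h(C) = 0.16·0 + 0.34·1 + 0.3·h(C) + 0.2·h(F)
h(F) = 0.12·0 + 0.28·1 + 0.26·h(C) + 0.34·h(F)
Solving: h(C) = 0.6839, h(F) = 0.6937.
Starting from C, the probability is 0.6839.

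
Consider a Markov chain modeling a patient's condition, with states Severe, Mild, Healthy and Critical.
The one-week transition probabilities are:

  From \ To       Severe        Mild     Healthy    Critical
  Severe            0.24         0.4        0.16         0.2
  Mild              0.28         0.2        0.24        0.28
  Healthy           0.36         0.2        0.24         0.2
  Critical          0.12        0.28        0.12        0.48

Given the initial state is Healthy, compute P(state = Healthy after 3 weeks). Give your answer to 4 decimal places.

0.1871

Propagate the distribution vector 3 weeks from Healthy.
After 0 weeks: (0.0000, 0.0000, 1.0000, 0.0000)
After 1 week: (0.3600, 0.2000, 0.2400, 0.2000)
After 2 weeks: (0.2528, 0.2880, 0.1872, 0.2720)
After 3 weeks: (0.2413, 0.2723, 0.1871, 0.2992)
P(in Healthy after 3 weeks) = 0.1871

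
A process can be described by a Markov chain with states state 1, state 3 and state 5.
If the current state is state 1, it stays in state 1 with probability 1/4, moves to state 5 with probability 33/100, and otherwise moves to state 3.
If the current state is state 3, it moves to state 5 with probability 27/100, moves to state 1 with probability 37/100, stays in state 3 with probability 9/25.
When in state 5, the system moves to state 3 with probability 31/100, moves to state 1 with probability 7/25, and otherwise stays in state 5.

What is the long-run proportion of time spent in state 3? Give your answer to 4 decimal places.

Let the stationary distribution be π with π = πP and π_1 + π_2 + π_3 = 1.
π_1 = 0.25·π_1 + 0.37·π_2 + 0.28·π_3
π_2 = 0.42·π_1 + 0.36·π_2 + 0.31·π_3
Solving with the normalization constraint gives π = (0.3034, 0.3614, 0.3351).
So the stationary probability of state 3 is 0.3614.

0.3614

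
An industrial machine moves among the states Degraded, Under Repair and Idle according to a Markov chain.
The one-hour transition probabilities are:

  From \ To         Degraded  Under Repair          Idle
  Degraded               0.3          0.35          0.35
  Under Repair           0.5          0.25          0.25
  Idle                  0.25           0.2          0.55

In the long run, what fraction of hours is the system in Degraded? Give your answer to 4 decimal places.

Let the stationary distribution be π with π = πP and π_1 + π_2 + π_3 = 1.
π_1 = 0.3·π_1 + 0.5·π_2 + 0.25·π_3
π_2 = 0.35·π_1 + 0.25·π_2 + 0.2·π_3
Solving with the normalization constraint gives π = (0.3324, 0.2630, 0.4046).
So the stationary probability of Degraded is 0.3324.

0.3324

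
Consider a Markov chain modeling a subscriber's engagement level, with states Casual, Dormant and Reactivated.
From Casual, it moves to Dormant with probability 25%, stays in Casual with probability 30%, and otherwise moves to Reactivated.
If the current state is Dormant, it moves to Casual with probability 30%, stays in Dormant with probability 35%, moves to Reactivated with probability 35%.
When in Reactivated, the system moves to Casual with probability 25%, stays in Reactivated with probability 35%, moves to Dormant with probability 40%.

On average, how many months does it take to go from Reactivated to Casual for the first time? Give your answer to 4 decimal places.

3.7168

Let t(s) be the expected number of months to first reach Casual from state s, with t(Casual) = 0. Conditioning on the first month:
t(Dormant) = 1 + 0.35·t(Dormant) + 0.35·t(Reactivated)
t(Reactivated) = 1 + 0.4·t(Dormant) + 0.35·t(Reactivated)
Solving: t(Dormant) = 3.5398, t(Reactivated) = 3.7168.
Expected months from Reactivated to Casual: 3.7168.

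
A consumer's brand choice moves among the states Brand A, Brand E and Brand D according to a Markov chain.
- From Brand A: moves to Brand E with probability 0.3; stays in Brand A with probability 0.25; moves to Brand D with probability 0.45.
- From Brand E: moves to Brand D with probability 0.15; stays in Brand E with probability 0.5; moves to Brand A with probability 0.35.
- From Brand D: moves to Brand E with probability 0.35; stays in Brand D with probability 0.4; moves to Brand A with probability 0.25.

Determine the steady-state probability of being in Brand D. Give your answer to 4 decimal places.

0.3158

Let the stationary distribution be π with π = πP and π_1 + π_2 + π_3 = 1.
π_1 = 0.25·π_1 + 0.35·π_2 + 0.25·π_3
π_2 = 0.3·π_1 + 0.5·π_2 + 0.35·π_3
Solving with the normalization constraint gives π = (0.2895, 0.3947, 0.3158).
So the stationary probability of Brand D is 0.3158.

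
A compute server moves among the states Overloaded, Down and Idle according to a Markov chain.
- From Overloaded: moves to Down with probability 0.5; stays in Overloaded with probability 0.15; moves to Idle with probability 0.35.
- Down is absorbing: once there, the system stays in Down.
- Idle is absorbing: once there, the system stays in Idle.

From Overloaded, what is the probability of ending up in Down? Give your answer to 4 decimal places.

0.5882

Let h(s) be the probability of absorption at Down starting from transient state s. Then h(Down) = 1 and h(Idle) = 0. By first-step analysis:
h(Overloaded) = 0.15·h(Overloaded) + 0.5·1 + 0.35·0
Solving: h(Overloaded) = 0.5882.
Starting from Overloaded, the probability is 0.5882.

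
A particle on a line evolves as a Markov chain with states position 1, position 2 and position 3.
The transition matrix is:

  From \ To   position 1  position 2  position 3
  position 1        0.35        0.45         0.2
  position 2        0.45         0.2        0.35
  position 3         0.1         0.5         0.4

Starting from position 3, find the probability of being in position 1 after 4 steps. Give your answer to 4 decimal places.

0.3075

Propagate the distribution vector 4 steps from position 3.
After 0 steps: (0.0000, 0.0000, 1.0000)
After 1 step: (0.1000, 0.5000, 0.4000)
After 2 steps: (0.3000, 0.3450, 0.3550)
After 3 steps: (0.2958, 0.3815, 0.3228)
After 4 steps: (0.3075, 0.3708, 0.3218)
P(in position 1 after 4 steps) = 0.3075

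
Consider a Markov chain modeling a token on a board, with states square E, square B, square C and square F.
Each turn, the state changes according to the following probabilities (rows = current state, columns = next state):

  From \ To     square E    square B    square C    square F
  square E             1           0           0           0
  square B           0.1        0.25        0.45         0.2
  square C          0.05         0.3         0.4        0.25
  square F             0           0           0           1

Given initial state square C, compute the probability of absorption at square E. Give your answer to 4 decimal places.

0.2143

Let h(s) be the probability of absorption at square E starting from transient state s. Then h(square E) = 1 and h(square F) = 0. By first-step analysis:
h(square B) = 0.1·1 + 0.25·h(square B) + 0.45·h(square C) + 0.2·0
h(square C) = 0.05·1 + 0.3·h(square B) + 0.4·h(square C) + 0.25·0
Solving: h(square B) = 0.2619, h(square C) = 0.2143.
Starting from square C, the probability is 0.2143.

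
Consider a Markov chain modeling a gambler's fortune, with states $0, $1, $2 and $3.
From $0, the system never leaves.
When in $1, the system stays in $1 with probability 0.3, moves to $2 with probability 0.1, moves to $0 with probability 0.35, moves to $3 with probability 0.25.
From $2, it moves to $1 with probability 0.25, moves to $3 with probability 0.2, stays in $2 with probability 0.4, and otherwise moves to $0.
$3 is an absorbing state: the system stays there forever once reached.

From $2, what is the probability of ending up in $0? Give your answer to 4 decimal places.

Let h(s) be the probability of absorption at $0 starting from transient state s. Then h($0) = 1 and h($3) = 0. By first-step analysis:
h($1) = 0.35·1 + 0.3·h($1) + 0.1·h($2) + 0.25·0
h($2) = 0.15·1 + 0.25·h($1) + 0.4·h($2) + 0.2·0
Solving: h($1) = 0.5696, h($2) = 0.4873.
Starting from $2, the probability is 0.4873.

0.4873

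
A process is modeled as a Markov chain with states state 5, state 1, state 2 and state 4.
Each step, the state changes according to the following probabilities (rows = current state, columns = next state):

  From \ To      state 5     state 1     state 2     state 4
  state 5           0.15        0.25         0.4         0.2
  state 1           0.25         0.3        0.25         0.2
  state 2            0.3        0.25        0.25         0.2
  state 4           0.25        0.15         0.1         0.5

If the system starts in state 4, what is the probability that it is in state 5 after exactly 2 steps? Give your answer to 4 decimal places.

0.2300

Propagate the distribution vector 2 steps from state 4.
After 0 steps: (0.0000, 0.0000, 0.0000, 1.0000)
After 1 step: (0.2500, 0.1500, 0.1000, 0.5000)
After 2 steps: (0.2300, 0.2075, 0.2125, 0.3500)
P(in state 5 after 2 steps) = 0.2300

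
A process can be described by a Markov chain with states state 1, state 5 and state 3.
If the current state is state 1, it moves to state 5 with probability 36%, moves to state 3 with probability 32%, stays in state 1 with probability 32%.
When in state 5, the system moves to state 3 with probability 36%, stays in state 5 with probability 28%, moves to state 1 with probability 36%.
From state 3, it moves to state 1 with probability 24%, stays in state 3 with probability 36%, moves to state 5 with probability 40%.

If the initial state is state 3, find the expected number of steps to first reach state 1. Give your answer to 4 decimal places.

Let t(s) be the expected number of steps to first reach state 1 from state s, with t(state 1) = 0. Conditioning on the first step:
t(state 5) = 1 + 0.28·t(state 5) + 0.36·t(state 3)
t(state 3) = 1 + 0.4·t(state 5) + 0.36·t(state 3)
Solving: t(state 5) = 3.1566, t(state 3) = 3.5354.
Expected steps from state 3 to state 1: 3.5354.

3.5354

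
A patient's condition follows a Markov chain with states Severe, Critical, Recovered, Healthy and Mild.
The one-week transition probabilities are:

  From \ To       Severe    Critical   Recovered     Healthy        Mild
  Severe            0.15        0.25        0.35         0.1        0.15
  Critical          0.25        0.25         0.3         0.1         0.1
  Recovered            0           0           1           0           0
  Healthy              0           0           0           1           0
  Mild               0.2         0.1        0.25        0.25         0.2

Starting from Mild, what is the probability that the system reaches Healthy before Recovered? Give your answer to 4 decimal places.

Let h(s) be the probability of absorption at Healthy starting from transient state s. Then h(Healthy) = 1 and h(Recovered) = 0. By first-step analysis:
h(Severe) = 0.15·h(Severe) + 0.25·h(Critical) + 0.35·0 + 0.1·1 + 0.15·h(Mild)
h(Critical) = 0.25·h(Severe) + 0.25·h(Critical) + 0.3·0 + 0.1·1 + 0.1·h(Mild)
h(Mild) = 0.2·h(Severe) + 0.1·h(Critical) + 0.25·0 + 0.25·1 + 0.2·h(Mild)
Solving: h(Severe) = 0.2733, h(Critical) = 0.2799, h(Mild) = 0.4158.
Starting from Mild, the probability is 0.4158.

0.4158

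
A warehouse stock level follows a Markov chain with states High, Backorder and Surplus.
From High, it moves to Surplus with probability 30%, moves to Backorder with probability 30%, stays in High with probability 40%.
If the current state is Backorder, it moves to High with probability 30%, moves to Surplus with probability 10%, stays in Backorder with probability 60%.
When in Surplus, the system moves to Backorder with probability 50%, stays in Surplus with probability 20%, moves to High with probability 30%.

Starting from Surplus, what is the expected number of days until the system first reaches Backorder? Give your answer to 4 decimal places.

Let t(s) be the expected number of days to first reach Backorder from state s, with t(Backorder) = 0. Conditioning on the first day:
t(High) = 1 + 0.4·t(High) + 0.3·t(Surplus)
t(Surplus) = 1 + 0.3·t(High) + 0.2·t(Surplus)
Solving: t(High) = 2.8205, t(Surplus) = 2.3077.
Expected days from Surplus to Backorder: 2.3077.

2.3077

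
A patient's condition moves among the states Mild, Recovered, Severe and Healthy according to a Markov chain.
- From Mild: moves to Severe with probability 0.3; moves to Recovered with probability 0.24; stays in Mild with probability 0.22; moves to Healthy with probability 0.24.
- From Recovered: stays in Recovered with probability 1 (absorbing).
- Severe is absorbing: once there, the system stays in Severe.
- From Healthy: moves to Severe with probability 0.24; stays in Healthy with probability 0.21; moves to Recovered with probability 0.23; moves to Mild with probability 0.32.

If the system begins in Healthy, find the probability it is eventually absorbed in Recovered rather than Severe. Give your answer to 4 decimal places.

0.4750

Let h(s) be the probability of absorption at Recovered starting from transient state s. Then h(Recovered) = 1 and h(Severe) = 0. By first-step analysis:
h(Mild) = 0.22·h(Mild) + 0.24·1 + 0.3·0 + 0.24·h(Healthy)
h(Healthy) = 0.32·h(Mild) + 0.23·1 + 0.24·0 + 0.21·h(Healthy)
Solving: h(Mild) = 0.4538, h(Healthy) = 0.4750.
Starting from Healthy, the probability is 0.4750.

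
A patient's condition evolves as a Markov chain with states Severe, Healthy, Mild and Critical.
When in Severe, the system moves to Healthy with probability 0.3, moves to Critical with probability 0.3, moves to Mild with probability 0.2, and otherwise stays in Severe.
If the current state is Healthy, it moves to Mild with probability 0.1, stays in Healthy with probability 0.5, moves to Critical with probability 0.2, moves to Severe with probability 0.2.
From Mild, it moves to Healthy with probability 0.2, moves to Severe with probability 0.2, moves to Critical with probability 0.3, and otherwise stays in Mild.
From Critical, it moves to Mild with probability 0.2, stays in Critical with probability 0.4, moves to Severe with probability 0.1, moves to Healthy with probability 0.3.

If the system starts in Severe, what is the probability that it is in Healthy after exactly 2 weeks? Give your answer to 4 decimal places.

Propagate the distribution vector 2 weeks from Severe.
After 0 weeks: (1.0000, 0.0000, 0.0000, 0.0000)
After 1 week: (0.2000, 0.3000, 0.2000, 0.3000)
After 2 weeks: (0.1700, 0.3400, 0.1900, 0.3000)
P(in Healthy after 2 weeks) = 0.3400

0.3400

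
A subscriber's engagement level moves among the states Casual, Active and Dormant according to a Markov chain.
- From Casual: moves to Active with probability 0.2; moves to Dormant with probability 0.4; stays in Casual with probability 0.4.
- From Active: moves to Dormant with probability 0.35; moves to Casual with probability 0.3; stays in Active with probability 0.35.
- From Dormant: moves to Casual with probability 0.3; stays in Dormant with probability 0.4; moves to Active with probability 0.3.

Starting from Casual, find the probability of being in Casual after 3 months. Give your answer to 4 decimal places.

0.3340

Propagate the distribution vector 3 months from Casual.
After 0 months: (1.0000, 0.0000, 0.0000)
After 1 month: (0.4000, 0.2000, 0.4000)
After 2 months: (0.3400, 0.2700, 0.3900)
After 3 months: (0.3340, 0.2795, 0.3865)
P(in Casual after 3 months) = 0.3340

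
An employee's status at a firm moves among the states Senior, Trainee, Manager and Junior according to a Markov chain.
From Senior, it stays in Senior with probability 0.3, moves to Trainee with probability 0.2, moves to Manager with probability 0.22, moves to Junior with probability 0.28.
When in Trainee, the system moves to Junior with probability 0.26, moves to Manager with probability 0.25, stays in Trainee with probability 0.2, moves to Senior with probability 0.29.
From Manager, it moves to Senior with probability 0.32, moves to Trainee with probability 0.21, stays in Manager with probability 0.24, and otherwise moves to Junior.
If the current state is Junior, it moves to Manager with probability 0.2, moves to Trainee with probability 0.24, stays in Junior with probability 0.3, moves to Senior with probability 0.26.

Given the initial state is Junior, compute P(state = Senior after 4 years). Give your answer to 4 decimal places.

Propagate the distribution vector 4 years from Junior.
After 0 years: (0.0000, 0.0000, 0.0000, 1.0000)
After 1 year: (0.2600, 0.2400, 0.2000, 0.3000)
After 2 years: (0.2896, 0.2140, 0.2252, 0.2712)
After 3 years: (0.2915, 0.2131, 0.2255, 0.2699)
After 4 years: (0.2916, 0.2131, 0.2255, 0.2699)
P(in Senior after 4 years) = 0.2916

0.2916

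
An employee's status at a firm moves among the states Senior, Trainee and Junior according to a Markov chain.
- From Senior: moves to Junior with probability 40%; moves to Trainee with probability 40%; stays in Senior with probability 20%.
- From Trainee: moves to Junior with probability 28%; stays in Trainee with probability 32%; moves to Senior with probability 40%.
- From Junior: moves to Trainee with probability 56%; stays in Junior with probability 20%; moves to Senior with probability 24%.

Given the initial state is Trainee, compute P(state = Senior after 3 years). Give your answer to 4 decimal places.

Propagate the distribution vector 3 years from Trainee.
After 0 years: (0.0000, 1.0000, 0.0000)
After 1 year: (0.4000, 0.3200, 0.2800)
After 2 years: (0.2752, 0.4192, 0.3056)
After 3 years: (0.2961, 0.4154, 0.2886)
P(in Senior after 3 years) = 0.2961

0.2961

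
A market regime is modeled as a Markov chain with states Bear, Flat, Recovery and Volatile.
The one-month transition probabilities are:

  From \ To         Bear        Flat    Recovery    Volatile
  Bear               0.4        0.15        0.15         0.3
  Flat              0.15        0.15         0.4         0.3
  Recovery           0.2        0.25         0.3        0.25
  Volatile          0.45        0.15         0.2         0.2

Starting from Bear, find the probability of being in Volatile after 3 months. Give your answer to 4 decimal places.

0.2625

Propagate the distribution vector 3 months from Bear.
After 0 months: (1.0000, 0.0000, 0.0000, 0.0000)
After 1 month: (0.4000, 0.1500, 0.1500, 0.3000)
After 2 months: (0.3475, 0.1650, 0.2250, 0.2625)
After 3 months: (0.3269, 0.1725, 0.2381, 0.2625)
P(in Volatile after 3 months) = 0.2625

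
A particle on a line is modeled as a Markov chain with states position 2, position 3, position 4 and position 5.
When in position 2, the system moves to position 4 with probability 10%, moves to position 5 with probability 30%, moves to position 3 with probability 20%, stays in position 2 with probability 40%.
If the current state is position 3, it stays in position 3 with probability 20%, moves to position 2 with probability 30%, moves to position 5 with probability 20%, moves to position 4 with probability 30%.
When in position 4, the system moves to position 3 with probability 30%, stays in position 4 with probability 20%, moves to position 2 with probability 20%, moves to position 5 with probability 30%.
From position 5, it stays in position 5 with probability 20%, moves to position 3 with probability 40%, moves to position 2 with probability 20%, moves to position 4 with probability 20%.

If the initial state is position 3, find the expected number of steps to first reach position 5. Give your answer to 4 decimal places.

Let t(s) be the expected number of steps to first reach position 5 from state s, with t(position 5) = 0. Conditioning on the first step:
t(position 2) = 1 + 0.4·t(position 2) + 0.2·t(position 3) + 0.1·t(position 4)
t(position 3) = 1 + 0.3·t(position 2) + 0.2·t(position 3) + 0.3·t(position 4)
t(position 4) = 1 + 0.2·t(position 2) + 0.3·t(position 3) + 0.2·t(position 4)
Solving: t(position 2) = 3.5918, t(position 3) = 3.9592, t(position 4) = 3.6327.
Expected steps from position 3 to position 5: 3.9592.

3.9592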